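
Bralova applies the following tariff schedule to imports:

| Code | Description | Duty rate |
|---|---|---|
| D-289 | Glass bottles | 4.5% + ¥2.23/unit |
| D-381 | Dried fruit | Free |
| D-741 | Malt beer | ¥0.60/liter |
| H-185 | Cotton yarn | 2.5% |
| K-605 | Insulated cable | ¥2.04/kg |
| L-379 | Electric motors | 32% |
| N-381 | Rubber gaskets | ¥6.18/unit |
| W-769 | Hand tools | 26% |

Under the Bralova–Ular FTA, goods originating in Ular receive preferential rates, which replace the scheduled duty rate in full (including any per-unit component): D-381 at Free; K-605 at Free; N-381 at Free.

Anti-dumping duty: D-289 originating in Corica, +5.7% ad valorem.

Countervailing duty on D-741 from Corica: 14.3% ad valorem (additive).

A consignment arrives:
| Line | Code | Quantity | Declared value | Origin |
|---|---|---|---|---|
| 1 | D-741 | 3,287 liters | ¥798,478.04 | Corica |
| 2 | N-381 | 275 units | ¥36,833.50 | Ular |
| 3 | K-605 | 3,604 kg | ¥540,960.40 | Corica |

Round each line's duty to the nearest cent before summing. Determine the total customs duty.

Line 1 (D-741, Corica, 3,287 liters, ¥798,478.04):
Base rate for D-741 is ¥0.60/liter.
Additional duty on D-741 from Corica: +14.3% ad valorem. Applied ad valorem rate = 14.3%.
Duty = ¥798,478.04 × 14.3% + 3,287 × ¥0.60 = ¥116,154.56.
Line 2 (N-381, Ular, 275 units, ¥36,833.50):
Base rate for N-381 is ¥6.18/unit.
Origin Ular qualifies under the Bralova–Ular agreement and N-381 is covered: preferential rate Free applies instead.
Duty = ¥36,833.50 × 0% = ¥0.00.
Line 3 (K-605, Corica, 3,604 kg, ¥540,960.40):
Base rate for K-605 is ¥2.04/kg.
K-605 has an FTA preferential rate, but origin Corica is not Ular; base rate stands.
Duty = 3,604 × ¥2.04 = ¥7,352.16.
Total = ¥116,154.56 + ¥0.00 + ¥7,352.16 = ¥123,506.72.

¥123,506.72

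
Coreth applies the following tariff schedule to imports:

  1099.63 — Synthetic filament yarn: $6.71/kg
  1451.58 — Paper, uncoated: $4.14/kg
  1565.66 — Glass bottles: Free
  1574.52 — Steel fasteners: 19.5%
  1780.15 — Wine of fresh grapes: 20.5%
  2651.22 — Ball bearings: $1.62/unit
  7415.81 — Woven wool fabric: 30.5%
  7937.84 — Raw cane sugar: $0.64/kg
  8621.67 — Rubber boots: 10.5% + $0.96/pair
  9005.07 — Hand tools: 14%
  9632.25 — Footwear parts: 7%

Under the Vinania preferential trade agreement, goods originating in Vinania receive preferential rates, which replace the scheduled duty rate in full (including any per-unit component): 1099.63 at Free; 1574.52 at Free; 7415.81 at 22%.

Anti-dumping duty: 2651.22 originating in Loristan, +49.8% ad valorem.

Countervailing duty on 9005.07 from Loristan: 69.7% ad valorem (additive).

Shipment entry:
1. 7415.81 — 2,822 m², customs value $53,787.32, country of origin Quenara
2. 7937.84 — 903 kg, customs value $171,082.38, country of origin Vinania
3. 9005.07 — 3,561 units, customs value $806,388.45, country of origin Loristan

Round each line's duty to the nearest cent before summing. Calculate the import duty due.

Line 1 (7415.81, Quenara, 2,822 m², $53,787.32):
Base rate for 7415.81 is 30.5%.
7415.81 has an FTA preferential rate, but origin Quenara is not Vinania; base rate stands.
Duty = $53,787.32 × 30.5% = $16,405.13.
Line 2 (7937.84, Vinania, 903 kg, $171,082.38):
Base rate for 7937.84 is $0.64/kg.
Origin Vinania is the FTA partner but 7937.84 is not on the preference list; base rate stands.
Duty = 903 × $0.64 = $577.92.
Line 3 (9005.07, Loristan, 3,561 units, $806,388.45):
Base rate for 9005.07 is 14%.
Additional duty on 9005.07 from Loristan: +69.7%. Applied ad valorem rate: 14% + 69.7% = 83.7%.
Duty = $806,388.45 × 83.7% = $674,947.13.
Total = $16,405.13 + $577.92 + $674,947.13 = $691,930.18.

$691,930.18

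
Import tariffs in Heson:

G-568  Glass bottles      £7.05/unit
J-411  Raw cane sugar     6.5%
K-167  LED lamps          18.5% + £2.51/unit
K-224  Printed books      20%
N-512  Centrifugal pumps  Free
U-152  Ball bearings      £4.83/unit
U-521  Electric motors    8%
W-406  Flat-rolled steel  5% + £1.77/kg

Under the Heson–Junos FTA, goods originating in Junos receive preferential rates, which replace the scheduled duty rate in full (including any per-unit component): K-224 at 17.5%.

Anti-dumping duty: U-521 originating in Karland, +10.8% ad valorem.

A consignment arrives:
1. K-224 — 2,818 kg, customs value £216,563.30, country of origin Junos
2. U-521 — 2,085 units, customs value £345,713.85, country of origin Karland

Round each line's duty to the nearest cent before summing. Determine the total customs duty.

£102,892.78

Line 1 (K-224, Junos, 2,818 kg, £216,563.30):
Base rate for K-224 is 20%.
Origin Junos qualifies under the Heson–Junos agreement and K-224 is covered: preferential rate 17.5% applies instead.
Duty = £216,563.30 × 17.5% = £37,898.58.
Line 2 (U-521, Karland, 2,085 units, £345,713.85):
Base rate for U-521 is 8%.
Additional duty on U-521 from Karland: +10.8%. Applied ad valorem rate: 8% + 10.8% = 18.8%.
Duty = £345,713.85 × 18.8% = £64,994.20.
Total = £37,898.58 + £64,994.20 = £102,892.78.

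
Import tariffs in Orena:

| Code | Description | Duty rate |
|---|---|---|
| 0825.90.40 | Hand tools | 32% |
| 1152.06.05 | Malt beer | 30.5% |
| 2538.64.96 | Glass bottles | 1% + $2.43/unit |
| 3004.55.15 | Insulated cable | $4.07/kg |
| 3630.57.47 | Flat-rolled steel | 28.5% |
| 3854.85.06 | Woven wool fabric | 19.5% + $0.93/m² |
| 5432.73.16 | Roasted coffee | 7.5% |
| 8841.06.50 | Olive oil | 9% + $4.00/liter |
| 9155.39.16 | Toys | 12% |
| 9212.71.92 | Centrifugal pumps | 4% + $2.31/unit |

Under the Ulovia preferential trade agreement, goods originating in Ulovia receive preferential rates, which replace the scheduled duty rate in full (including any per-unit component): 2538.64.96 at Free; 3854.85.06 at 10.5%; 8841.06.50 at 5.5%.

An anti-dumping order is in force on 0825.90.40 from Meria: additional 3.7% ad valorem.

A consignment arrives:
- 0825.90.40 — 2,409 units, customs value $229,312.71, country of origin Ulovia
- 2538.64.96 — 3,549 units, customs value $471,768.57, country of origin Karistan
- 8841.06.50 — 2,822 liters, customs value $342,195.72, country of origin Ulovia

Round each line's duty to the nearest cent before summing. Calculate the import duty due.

Line 1 (0825.90.40, Ulovia, 2,409 units, $229,312.71):
Base rate for 0825.90.40 is 32%.
Origin Ulovia is the FTA partner but 0825.90.40 is not on the preference list; base rate stands.
The additional-duty order on 0825.90.40 targets Meria, not Ulovia; it does not apply.
Duty = $229,312.71 × 32% = $73,380.07.
Line 2 (2538.64.96, Karistan, 3,549 units, $471,768.57):
Base rate for 2538.64.96 is 1% + $2.43/unit.
2538.64.96 has an FTA preferential rate, but origin Karistan is not Ulovia; base rate stands.
Duty = $471,768.57 × 1% + 3,549 × $2.43 = $13,341.76.
Line 3 (8841.06.50, Ulovia, 2,822 liters, $342,195.72):
Base rate for 8841.06.50 is 9% + $4.00/liter.
Origin Ulovia qualifies under the Orena–Ulovia agreement and 8841.06.50 is covered: preferential rate 5.5% applies instead.
Duty = $342,195.72 × 5.5% = $18,820.76.
Total = $73,380.07 + $13,341.76 + $18,820.76 = $105,542.59.

$105,542.59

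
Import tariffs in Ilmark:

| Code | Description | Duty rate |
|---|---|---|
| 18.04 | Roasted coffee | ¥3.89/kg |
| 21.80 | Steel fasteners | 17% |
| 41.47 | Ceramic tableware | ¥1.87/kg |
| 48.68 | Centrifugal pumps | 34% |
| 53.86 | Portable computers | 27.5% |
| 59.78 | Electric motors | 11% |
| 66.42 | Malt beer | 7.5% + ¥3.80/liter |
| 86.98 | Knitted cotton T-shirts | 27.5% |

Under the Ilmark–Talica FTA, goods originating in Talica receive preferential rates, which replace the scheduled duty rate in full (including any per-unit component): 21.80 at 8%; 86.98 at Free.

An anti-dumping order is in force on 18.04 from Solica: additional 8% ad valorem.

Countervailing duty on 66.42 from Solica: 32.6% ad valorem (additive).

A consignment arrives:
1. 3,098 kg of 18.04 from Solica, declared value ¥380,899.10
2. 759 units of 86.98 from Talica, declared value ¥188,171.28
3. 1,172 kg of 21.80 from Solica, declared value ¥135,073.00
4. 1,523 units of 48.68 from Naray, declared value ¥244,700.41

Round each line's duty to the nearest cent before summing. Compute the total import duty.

Line 1 (18.04, Solica, 3,098 kg, ¥380,899.10):
Base rate for 18.04 is ¥3.89/kg.
Additional duty on 18.04 from Solica: +8% ad valorem. Applied ad valorem rate = 8%.
Duty = ¥380,899.10 × 8% + 3,098 × ¥3.89 = ¥42,523.15.
Line 2 (86.98, Talica, 759 units, ¥188,171.28):
Base rate for 86.98 is 27.5%.
Origin Talica qualifies under the Ilmark–Talica agreement and 86.98 is covered: preferential rate Free applies instead.
Duty = ¥188,171.28 × 0% = ¥0.00.
Line 3 (21.80, Solica, 1,172 kg, ¥135,073.00):
Base rate for 21.80 is 17%.
21.80 has an FTA preferential rate, but origin Solica is not Talica; base rate stands.
Duty = ¥135,073.00 × 17% = ¥22,962.41.
Line 4 (48.68, Naray, 1,523 units, ¥244,700.41):
Base rate for 48.68 is 34%.
Duty = ¥244,700.41 × 34% = ¥83,198.14.
Total = ¥42,523.15 + ¥0.00 + ¥22,962.41 + ¥83,198.14 = ¥148,683.70.

¥148,683.70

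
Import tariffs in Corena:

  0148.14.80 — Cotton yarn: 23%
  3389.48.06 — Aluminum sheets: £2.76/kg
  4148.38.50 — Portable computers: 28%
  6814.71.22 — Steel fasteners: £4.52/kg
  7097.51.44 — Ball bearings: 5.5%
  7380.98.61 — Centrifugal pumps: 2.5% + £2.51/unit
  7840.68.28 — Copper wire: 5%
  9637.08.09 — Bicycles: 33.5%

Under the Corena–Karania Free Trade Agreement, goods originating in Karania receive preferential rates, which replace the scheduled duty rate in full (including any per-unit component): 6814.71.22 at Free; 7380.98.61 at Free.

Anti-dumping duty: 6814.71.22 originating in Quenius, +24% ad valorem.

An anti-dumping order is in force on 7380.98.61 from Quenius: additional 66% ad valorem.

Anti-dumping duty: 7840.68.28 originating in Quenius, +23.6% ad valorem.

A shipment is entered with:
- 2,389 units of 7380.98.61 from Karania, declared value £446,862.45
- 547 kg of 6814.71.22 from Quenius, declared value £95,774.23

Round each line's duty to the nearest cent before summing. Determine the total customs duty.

£25,458.26

Line 1 (7380.98.61, Karania, 2,389 units, £446,862.45):
Base rate for 7380.98.61 is 2.5% + £2.51/unit.
Origin Karania qualifies under the Corena–Karania agreement and 7380.98.61 is covered: preferential rate Free applies instead.
The additional-duty order on 7380.98.61 targets Quenius, not Karania; it does not apply.
Duty = £446,862.45 × 0% = £0.00.
Line 2 (6814.71.22, Quenius, 547 kg, £95,774.23):
Base rate for 6814.71.22 is £4.52/kg.
6814.71.22 has an FTA preferential rate, but origin Quenius is not Karania; base rate stands.
Additional duty on 6814.71.22 from Quenius: +24% ad valorem. Applied ad valorem rate = 24%.
Duty = £95,774.23 × 24% + 547 × £4.52 = £25,458.26.
Total = £0.00 + £25,458.26 = £25,458.26.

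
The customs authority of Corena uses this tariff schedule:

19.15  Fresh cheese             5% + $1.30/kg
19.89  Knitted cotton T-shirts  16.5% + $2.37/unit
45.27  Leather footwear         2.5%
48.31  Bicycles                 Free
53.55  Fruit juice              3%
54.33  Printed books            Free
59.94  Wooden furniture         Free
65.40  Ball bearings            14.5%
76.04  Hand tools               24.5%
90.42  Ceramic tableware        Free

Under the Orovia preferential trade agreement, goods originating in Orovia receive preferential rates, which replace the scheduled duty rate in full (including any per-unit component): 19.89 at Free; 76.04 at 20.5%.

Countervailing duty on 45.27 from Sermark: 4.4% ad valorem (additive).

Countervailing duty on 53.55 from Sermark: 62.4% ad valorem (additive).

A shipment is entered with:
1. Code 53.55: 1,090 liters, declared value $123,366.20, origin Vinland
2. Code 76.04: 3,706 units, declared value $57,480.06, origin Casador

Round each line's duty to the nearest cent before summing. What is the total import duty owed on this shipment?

Line 1 (53.55, Vinland, 1,090 liters, $123,366.20):
Base rate for 53.55 is 3%.
The additional-duty order on 53.55 targets Sermark, not Vinland; it does not apply.
Duty = $123,366.20 × 3% = $3,700.99.
Line 2 (76.04, Casador, 3,706 units, $57,480.06):
Base rate for 76.04 is 24.5%.
76.04 has an FTA preferential rate, but origin Casador is not Orovia; base rate stands.
Duty = $57,480.06 × 24.5% = $14,082.61.
Total = $3,700.99 + $14,082.61 = $17,783.60.

$17,783.60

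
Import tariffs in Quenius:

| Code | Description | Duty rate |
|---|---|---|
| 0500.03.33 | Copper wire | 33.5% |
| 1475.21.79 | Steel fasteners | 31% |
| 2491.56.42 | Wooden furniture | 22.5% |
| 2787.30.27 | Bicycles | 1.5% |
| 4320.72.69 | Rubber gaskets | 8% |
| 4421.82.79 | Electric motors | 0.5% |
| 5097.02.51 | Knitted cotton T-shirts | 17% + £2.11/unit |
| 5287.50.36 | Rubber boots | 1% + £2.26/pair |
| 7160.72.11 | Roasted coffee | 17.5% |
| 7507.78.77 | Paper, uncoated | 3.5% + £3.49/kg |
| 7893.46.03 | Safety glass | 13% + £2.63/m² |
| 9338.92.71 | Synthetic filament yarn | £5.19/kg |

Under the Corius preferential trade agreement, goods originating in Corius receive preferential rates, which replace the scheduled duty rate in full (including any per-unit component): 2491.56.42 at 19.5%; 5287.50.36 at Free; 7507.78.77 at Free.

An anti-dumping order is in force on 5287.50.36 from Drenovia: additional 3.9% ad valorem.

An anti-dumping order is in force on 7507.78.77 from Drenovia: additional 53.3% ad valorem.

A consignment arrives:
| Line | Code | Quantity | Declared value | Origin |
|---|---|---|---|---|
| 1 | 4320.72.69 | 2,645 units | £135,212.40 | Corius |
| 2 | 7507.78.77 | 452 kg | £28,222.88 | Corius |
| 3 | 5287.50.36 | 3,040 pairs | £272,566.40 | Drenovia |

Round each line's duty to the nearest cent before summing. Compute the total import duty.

Line 1 (4320.72.69, Corius, 2,645 units, £135,212.40):
Base rate for 4320.72.69 is 8%.
Origin Corius is the FTA partner but 4320.72.69 is not on the preference list; base rate stands.
Duty = £135,212.40 × 8% = £10,816.99.
Line 2 (7507.78.77, Corius, 452 kg, £28,222.88):
Base rate for 7507.78.77 is 3.5% + £3.49/kg.
Origin Corius qualifies under the Quenius–Corius agreement and 7507.78.77 is covered: preferential rate Free applies instead.
The additional-duty order on 7507.78.77 targets Drenovia, not Corius; it does not apply.
Duty = £28,222.88 × 0% = £0.00.
Line 3 (5287.50.36, Drenovia, 3,040 pairs, £272,566.40):
Base rate for 5287.50.36 is 1% + £2.26/pair.
5287.50.36 has an FTA preferential rate, but origin Drenovia is not Corius; base rate stands.
Additional duty on 5287.50.36 from Drenovia: +3.9%. Applied ad valorem rate: 1% + 3.9% = 4.9%.
Duty = £272,566.40 × 4.9% + 3,040 × £2.26 = £20,226.15.
Total = £10,816.99 + £0.00 + £20,226.15 = £31,043.14.

£31,043.14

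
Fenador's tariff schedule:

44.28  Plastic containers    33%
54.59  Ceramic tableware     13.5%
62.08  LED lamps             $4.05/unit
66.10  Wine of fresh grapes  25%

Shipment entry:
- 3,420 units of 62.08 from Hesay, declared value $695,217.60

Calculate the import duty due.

Line 1 (62.08, Hesay, 3,420 units, $695,217.60):
Base rate for 62.08 is $4.05/unit.
Duty = 3,420 × $4.05 = $13,851.00.

$13,851.00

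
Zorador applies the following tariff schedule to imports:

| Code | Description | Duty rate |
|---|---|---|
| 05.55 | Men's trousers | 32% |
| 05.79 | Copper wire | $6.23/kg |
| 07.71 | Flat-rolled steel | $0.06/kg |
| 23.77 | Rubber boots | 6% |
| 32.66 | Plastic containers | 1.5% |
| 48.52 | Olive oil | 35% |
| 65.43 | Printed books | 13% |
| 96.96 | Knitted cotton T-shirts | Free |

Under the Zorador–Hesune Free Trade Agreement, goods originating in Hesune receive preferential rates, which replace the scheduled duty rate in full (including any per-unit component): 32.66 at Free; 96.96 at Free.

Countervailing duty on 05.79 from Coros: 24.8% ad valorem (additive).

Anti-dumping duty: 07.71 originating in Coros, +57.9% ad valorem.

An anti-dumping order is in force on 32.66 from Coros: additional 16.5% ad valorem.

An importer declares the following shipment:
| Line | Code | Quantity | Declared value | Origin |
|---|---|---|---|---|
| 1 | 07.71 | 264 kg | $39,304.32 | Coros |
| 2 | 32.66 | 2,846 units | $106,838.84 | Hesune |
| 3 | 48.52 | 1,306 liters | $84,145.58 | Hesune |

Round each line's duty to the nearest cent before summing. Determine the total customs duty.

$52,223.99

Line 1 (07.71, Coros, 264 kg, $39,304.32):
Base rate for 07.71 is $0.06/kg.
Additional duty on 07.71 from Coros: +57.9% ad valorem. Applied ad valorem rate = 57.9%.
Duty = $39,304.32 × 57.9% + 264 × $0.06 = $22,773.04.
Line 2 (32.66, Hesune, 2,846 units, $106,838.84):
Base rate for 32.66 is 1.5%.
Origin Hesune qualifies under the Zorador–Hesune agreement and 32.66 is covered: preferential rate Free applies instead.
The additional-duty order on 32.66 targets Coros, not Hesune; it does not apply.
Duty = $106,838.84 × 0% = $0.00.
Line 3 (48.52, Hesune, 1,306 liters, $84,145.58):
Base rate for 48.52 is 35%.
Origin Hesune is the FTA partner but 48.52 is not on the preference list; base rate stands.
Duty = $84,145.58 × 35% = $29,450.95.
Total = $22,773.04 + $0.00 + $29,450.95 = $52,223.99.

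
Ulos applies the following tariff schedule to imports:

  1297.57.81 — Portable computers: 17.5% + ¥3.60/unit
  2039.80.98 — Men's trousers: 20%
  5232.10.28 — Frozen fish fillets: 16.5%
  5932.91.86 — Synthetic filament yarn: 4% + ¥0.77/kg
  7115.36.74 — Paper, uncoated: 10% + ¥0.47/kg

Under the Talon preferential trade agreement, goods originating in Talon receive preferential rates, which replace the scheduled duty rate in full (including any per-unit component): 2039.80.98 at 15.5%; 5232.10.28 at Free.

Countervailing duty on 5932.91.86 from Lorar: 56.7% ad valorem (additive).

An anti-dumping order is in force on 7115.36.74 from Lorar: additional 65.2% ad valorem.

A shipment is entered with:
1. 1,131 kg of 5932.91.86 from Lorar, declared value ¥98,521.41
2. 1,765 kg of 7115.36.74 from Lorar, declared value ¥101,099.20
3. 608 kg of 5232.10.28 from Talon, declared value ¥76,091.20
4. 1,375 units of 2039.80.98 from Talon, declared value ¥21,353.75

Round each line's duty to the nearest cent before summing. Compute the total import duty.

Line 1 (5932.91.86, Lorar, 1,131 kg, ¥98,521.41):
Base rate for 5932.91.86 is 4% + ¥0.77/kg.
Additional duty on 5932.91.86 from Lorar: +56.7%. Applied ad valorem rate: 4% + 56.7% = 60.7%.
Duty = ¥98,521.41 × 60.7% + 1,131 × ¥0.77 = ¥60,673.37.
Line 2 (7115.36.74, Lorar, 1,765 kg, ¥101,099.20):
Base rate for 7115.36.74 is 10% + ¥0.47/kg.
Additional duty on 7115.36.74 from Lorar: +65.2%. Applied ad valorem rate: 10% + 65.2% = 75.2%.
Duty = ¥101,099.20 × 75.2% + 1,765 × ¥0.47 = ¥76,856.15.
Line 3 (5232.10.28, Talon, 608 kg, ¥76,091.20):
Base rate for 5232.10.28 is 16.5%.
Origin Talon qualifies under the Ulos–Talon agreement and 5232.10.28 is covered: preferential rate Free applies instead.
Duty = ¥76,091.20 × 0% = ¥0.00.
Line 4 (2039.80.98, Talon, 1,375 units, ¥21,353.75):
Base rate for 2039.80.98 is 20%.
Origin Talon qualifies under the Ulos–Talon agreement and 2039.80.98 is covered: preferential rate 15.5% applies instead.
Duty = ¥21,353.75 × 15.5% = ¥3,309.83.
Total = ¥60,673.37 + ¥76,856.15 + ¥0.00 + ¥3,309.83 = ¥140,839.35.

¥140,839.35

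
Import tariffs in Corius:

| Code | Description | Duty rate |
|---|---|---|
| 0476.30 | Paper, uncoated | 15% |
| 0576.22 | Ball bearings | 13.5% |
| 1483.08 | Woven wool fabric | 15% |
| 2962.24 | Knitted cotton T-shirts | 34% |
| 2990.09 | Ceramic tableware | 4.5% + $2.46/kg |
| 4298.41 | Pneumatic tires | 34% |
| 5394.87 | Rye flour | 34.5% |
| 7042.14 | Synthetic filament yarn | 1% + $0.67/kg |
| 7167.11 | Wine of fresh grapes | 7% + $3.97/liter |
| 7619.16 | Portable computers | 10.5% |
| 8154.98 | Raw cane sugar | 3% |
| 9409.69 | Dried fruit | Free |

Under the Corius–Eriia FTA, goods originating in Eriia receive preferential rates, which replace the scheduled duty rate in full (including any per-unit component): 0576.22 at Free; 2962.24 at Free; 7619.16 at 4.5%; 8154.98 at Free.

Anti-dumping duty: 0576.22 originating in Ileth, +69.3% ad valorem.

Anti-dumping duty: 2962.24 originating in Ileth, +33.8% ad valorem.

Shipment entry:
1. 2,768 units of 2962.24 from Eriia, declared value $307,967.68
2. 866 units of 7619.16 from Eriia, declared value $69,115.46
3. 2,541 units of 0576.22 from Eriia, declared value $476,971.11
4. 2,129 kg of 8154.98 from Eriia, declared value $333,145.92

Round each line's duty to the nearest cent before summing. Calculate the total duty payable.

$3,110.20

Line 1 (2962.24, Eriia, 2,768 units, $307,967.68):
Base rate for 2962.24 is 34%.
Origin Eriia qualifies under the Corius–Eriia agreement and 2962.24 is covered: preferential rate Free applies instead.
The additional-duty order on 2962.24 targets Ileth, not Eriia; it does not apply.
Duty = $307,967.68 × 0% = $0.00.
Line 2 (7619.16, Eriia, 866 units, $69,115.46):
Base rate for 7619.16 is 10.5%.
Origin Eriia qualifies under the Corius–Eriia agreement and 7619.16 is covered: preferential rate 4.5% applies instead.
Duty = $69,115.46 × 4.5% = $3,110.20.
Line 3 (0576.22, Eriia, 2,541 units, $476,971.11):
Base rate for 0576.22 is 13.5%.
Origin Eriia qualifies under the Corius–Eriia agreement and 0576.22 is covered: preferential rate Free applies instead.
The additional-duty order on 0576.22 targets Ileth, not Eriia; it does not apply.
Duty = $476,971.11 × 0% = $0.00.
Line 4 (8154.98, Eriia, 2,129 kg, $333,145.92):
Base rate for 8154.98 is 3%.
Origin Eriia qualifies under the Corius–Eriia agreement and 8154.98 is covered: preferential rate Free applies instead.
Duty = $333,145.92 × 0% = $0.00.
Total = $0.00 + $3,110.20 + $0.00 + $0.00 = $3,110.20.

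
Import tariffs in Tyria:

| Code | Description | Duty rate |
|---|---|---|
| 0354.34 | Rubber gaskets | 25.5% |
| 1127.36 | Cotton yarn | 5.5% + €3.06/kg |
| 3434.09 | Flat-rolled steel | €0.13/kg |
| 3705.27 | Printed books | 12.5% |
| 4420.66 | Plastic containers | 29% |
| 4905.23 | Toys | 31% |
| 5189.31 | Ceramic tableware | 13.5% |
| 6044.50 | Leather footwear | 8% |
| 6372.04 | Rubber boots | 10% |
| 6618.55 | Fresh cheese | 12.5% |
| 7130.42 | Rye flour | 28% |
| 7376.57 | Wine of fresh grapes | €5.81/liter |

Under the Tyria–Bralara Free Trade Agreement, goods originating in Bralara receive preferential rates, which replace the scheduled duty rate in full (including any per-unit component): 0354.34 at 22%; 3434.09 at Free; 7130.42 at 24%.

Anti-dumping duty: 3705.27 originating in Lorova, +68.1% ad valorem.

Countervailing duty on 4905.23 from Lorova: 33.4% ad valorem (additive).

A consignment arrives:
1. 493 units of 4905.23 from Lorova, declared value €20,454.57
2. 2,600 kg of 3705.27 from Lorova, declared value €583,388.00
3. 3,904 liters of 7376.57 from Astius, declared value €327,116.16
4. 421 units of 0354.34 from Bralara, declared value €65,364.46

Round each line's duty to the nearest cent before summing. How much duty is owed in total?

€520,445.89

Line 1 (4905.23, Lorova, 493 units, €20,454.57):
Base rate for 4905.23 is 31%.
Additional duty on 4905.23 from Lorova: +33.4%. Applied ad valorem rate: 31% + 33.4% = 64.4%.
Duty = €20,454.57 × 64.4% = €13,172.74.
Line 2 (3705.27, Lorova, 2,600 kg, €583,388.00):
Base rate for 3705.27 is 12.5%.
Additional duty on 3705.27 from Lorova: +68.1%. Applied ad valorem rate: 12.5% + 68.1% = 80.6%.
Duty = €583,388.00 × 80.6% = €470,210.73.
Line 3 (7376.57, Astius, 3,904 liters, €327,116.16):
Base rate for 7376.57 is €5.81/liter.
Duty = 3,904 × €5.81 = €22,682.24.
Line 4 (0354.34, Bralara, 421 units, €65,364.46):
Base rate for 0354.34 is 25.5%.
Origin Bralara qualifies under the Tyria–Bralara agreement and 0354.34 is covered: preferential rate 22% applies instead.
Duty = €65,364.46 × 22% = €14,380.18.
Total = €13,172.74 + €470,210.73 + €22,682.24 + €14,380.18 = €520,445.89.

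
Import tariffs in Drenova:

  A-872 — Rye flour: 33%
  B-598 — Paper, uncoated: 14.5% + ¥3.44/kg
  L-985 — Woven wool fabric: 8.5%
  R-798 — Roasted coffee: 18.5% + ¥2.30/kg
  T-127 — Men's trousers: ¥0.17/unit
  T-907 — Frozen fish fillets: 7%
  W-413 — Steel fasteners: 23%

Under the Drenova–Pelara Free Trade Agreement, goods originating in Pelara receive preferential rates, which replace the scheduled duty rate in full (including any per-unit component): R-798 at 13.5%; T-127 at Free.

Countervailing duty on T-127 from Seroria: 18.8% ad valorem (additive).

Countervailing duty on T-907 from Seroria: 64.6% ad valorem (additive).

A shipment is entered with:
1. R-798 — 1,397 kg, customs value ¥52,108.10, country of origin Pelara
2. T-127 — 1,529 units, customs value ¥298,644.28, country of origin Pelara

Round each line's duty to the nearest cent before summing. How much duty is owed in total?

¥7,034.59

Line 1 (R-798, Pelara, 1,397 kg, ¥52,108.10):
Base rate for R-798 is 18.5% + ¥2.30/kg.
Origin Pelara qualifies under the Drenova–Pelara agreement and R-798 is covered: preferential rate 13.5% applies instead.
Duty = ¥52,108.10 × 13.5% = ¥7,034.59.
Line 2 (T-127, Pelara, 1,529 units, ¥298,644.28):
Base rate for T-127 is ¥0.17/unit.
Origin Pelara qualifies under the Drenova–Pelara agreement and T-127 is covered: preferential rate Free applies instead.
The additional-duty order on T-127 targets Seroria, not Pelara; it does not apply.
Duty = ¥298,644.28 × 0% = ¥0.00.
Total = ¥7,034.59 + ¥0.00 = ¥7,034.59.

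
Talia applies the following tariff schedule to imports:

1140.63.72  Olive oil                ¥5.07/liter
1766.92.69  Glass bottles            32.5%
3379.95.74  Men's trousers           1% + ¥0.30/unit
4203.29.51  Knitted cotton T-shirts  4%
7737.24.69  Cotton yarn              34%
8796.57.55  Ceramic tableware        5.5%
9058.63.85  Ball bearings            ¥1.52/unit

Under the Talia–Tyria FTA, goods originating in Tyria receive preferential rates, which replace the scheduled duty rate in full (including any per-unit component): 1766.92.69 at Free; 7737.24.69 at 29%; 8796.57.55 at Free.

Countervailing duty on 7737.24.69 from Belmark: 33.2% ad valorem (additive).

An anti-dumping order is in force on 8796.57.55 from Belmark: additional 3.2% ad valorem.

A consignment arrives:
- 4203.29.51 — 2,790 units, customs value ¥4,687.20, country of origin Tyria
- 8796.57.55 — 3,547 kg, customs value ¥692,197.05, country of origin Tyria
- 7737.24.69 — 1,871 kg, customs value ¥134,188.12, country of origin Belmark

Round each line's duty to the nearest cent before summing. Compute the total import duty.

¥90,361.91

Line 1 (4203.29.51, Tyria, 2,790 units, ¥4,687.20):
Base rate for 4203.29.51 is 4%.
Origin Tyria is the FTA partner but 4203.29.51 is not on the preference list; base rate stands.
Duty = ¥4,687.20 × 4% = ¥187.49.
Line 2 (8796.57.55, Tyria, 3,547 kg, ¥692,197.05):
Base rate for 8796.57.55 is 5.5%.
Origin Tyria qualifies under the Talia–Tyria agreement and 8796.57.55 is covered: preferential rate Free applies instead.
The additional-duty order on 8796.57.55 targets Belmark, not Tyria; it does not apply.
Duty = ¥692,197.05 × 0% = ¥0.00.
Line 3 (7737.24.69, Belmark, 1,871 kg, ¥134,188.12):
Base rate for 7737.24.69 is 34%.
7737.24.69 has an FTA preferential rate, but origin Belmark is not Tyria; base rate stands.
Additional duty on 7737.24.69 from Belmark: +33.2%. Applied ad valorem rate: 34% + 33.2% = 67.2%.
Duty = ¥134,188.12 × 67.2% = ¥90,174.42.
Total = ¥187.49 + ¥0.00 + ¥90,174.42 = ¥90,361.91.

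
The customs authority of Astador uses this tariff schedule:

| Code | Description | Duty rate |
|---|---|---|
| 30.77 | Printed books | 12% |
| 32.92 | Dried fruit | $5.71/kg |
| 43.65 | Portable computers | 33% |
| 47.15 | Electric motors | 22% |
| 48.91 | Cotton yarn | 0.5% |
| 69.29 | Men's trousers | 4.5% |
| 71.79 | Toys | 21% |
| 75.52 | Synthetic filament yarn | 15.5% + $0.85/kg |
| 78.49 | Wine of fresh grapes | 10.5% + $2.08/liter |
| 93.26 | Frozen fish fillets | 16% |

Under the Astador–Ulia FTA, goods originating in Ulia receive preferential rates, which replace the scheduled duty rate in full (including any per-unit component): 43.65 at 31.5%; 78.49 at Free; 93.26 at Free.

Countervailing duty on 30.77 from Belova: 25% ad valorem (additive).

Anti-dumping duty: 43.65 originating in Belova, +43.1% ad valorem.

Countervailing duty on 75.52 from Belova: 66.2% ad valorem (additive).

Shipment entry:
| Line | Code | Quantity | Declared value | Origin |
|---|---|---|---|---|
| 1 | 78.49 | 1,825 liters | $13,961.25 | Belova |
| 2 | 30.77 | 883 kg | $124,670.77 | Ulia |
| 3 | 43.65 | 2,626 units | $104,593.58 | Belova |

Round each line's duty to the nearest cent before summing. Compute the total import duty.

Line 1 (78.49, Belova, 1,825 liters, $13,961.25):
Base rate for 78.49 is 10.5% + $2.08/liter.
78.49 has an FTA preferential rate, but origin Belova is not Ulia; base rate stands.
Duty = $13,961.25 × 10.5% + 1,825 × $2.08 = $5,261.93.
Line 2 (30.77, Ulia, 883 kg, $124,670.77):
Base rate for 30.77 is 12%.
Origin Ulia is the FTA partner but 30.77 is not on the preference list; base rate stands.
The additional-duty order on 30.77 targets Belova, not Ulia; it does not apply.
Duty = $124,670.77 × 12% = $14,960.49.
Line 3 (43.65, Belova, 2,626 units, $104,593.58):
Base rate for 43.65 is 33%.
43.65 has an FTA preferential rate, but origin Belova is not Ulia; base rate stands.
Additional duty on 43.65 from Belova: +43.1%. Applied ad valorem rate: 33% + 43.1% = 76.1%.
Duty = $104,593.58 × 76.1% = $79,595.71.
Total = $5,261.93 + $14,960.49 + $79,595.71 = $99,818.13.

$99,818.13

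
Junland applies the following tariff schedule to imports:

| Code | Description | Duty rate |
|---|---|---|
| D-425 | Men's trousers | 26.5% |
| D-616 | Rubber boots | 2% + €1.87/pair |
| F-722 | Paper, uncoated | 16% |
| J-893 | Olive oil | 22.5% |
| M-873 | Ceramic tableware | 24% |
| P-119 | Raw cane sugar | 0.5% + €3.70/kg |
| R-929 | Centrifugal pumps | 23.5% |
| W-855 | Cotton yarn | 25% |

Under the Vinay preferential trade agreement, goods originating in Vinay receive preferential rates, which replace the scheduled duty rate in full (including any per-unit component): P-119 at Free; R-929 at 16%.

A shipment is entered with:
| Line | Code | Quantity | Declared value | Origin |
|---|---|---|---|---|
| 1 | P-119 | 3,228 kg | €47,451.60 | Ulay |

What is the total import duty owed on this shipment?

€12,180.86

Line 1 (P-119, Ulay, 3,228 kg, €47,451.60):
Base rate for P-119 is 0.5% + €3.70/kg.
P-119 has an FTA preferential rate, but origin Ulay is not Vinay; base rate stands.
Duty = €47,451.60 × 0.5% + 3,228 × €3.70 = €12,180.86.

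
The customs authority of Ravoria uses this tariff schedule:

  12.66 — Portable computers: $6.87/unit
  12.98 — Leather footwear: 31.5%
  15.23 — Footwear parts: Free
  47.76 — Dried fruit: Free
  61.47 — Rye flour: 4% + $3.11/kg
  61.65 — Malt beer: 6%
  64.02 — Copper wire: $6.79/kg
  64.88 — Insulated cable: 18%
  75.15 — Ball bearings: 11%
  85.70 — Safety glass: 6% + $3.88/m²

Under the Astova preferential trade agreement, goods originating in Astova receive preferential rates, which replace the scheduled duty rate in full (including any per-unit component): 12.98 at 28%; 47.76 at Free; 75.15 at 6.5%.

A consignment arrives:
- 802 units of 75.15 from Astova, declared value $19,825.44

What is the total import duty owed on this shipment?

Line 1 (75.15, Astova, 802 units, $19,825.44):
Base rate for 75.15 is 11%.
Origin Astova qualifies under the Ravoria–Astova agreement and 75.15 is covered: preferential rate 6.5% applies instead.
Duty = $19,825.44 × 6.5% = $1,288.65.

$1,288.65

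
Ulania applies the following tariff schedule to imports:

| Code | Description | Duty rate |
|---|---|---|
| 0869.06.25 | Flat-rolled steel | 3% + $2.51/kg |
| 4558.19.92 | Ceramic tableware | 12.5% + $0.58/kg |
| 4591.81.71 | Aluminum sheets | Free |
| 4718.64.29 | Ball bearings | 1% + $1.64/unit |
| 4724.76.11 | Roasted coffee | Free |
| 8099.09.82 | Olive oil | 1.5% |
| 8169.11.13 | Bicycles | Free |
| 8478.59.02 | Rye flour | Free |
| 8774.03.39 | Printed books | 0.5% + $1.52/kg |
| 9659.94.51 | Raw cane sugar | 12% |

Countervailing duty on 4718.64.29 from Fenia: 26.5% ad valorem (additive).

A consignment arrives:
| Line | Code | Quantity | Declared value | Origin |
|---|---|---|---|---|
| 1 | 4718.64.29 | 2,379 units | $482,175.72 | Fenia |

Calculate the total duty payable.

$136,499.88

Line 1 (4718.64.29, Fenia, 2,379 units, $482,175.72):
Base rate for 4718.64.29 is 1% + $1.64/unit.
Additional duty on 4718.64.29 from Fenia: +26.5%. Applied ad valorem rate: 1% + 26.5% = 27.5%.
Duty = $482,175.72 × 27.5% + 2,379 × $1.64 = $136,499.88.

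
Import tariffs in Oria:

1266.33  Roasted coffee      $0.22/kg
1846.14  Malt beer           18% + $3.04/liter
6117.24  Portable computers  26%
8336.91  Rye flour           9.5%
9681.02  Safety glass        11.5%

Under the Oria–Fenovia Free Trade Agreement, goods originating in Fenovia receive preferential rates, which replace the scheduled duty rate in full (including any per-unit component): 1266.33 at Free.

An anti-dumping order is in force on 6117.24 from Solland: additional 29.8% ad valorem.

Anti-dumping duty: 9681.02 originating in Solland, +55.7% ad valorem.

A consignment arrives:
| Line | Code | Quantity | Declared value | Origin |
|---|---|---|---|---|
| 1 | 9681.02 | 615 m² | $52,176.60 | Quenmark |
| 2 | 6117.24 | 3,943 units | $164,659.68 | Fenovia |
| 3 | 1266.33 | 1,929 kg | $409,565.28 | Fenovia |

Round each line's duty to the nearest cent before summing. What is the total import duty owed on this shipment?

Line 1 (9681.02, Quenmark, 615 m², $52,176.60):
Base rate for 9681.02 is 11.5%.
The additional-duty order on 9681.02 targets Solland, not Quenmark; it does not apply.
Duty = $52,176.60 × 11.5% = $6,000.31.
Line 2 (6117.24, Fenovia, 3,943 units, $164,659.68):
Base rate for 6117.24 is 26%.
Origin Fenovia is the FTA partner but 6117.24 is not on the preference list; base rate stands.
The additional-duty order on 6117.24 targets Solland, not Fenovia; it does not apply.
Duty = $164,659.68 × 26% = $42,811.52.
Line 3 (1266.33, Fenovia, 1,929 kg, $409,565.28):
Base rate for 1266.33 is $0.22/kg.
Origin Fenovia qualifies under the Oria–Fenovia agreement and 1266.33 is covered: preferential rate Free applies instead.
Duty = $409,565.28 × 0% = $0.00.
Total = $6,000.31 + $42,811.52 + $0.00 = $48,811.83.

$48,811.83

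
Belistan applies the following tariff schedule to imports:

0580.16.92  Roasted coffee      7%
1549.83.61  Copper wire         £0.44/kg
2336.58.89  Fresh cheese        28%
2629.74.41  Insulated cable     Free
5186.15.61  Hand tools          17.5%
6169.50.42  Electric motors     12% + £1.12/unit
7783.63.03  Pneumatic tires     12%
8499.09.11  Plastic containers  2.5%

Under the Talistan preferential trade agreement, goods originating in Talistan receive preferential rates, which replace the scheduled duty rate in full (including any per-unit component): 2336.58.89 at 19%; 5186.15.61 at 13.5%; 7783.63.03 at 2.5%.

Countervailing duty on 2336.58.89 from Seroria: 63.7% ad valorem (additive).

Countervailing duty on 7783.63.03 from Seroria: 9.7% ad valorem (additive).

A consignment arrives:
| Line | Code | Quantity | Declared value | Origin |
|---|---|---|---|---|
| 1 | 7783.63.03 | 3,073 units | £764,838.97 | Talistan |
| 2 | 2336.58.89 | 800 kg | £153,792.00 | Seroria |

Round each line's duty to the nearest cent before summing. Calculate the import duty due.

£160,148.23

Line 1 (7783.63.03, Talistan, 3,073 units, £764,838.97):
Base rate for 7783.63.03 is 12%.
Origin Talistan qualifies under the Belistan–Talistan agreement and 7783.63.03 is covered: preferential rate 2.5% applies instead.
The additional-duty order on 7783.63.03 targets Seroria, not Talistan; it does not apply.
Duty = £764,838.97 × 2.5% = £19,120.97.
Line 2 (2336.58.89, Seroria, 800 kg, £153,792.00):
Base rate for 2336.58.89 is 28%.
2336.58.89 has an FTA preferential rate, but origin Seroria is not Talistan; base rate stands.
Additional duty on 2336.58.89 from Seroria: +63.7%. Applied ad valorem rate: 28% + 63.7% = 91.7%.
Duty = £153,792.00 × 91.7% = £141,027.26.
Total = £19,120.97 + £141,027.26 = £160,148.23.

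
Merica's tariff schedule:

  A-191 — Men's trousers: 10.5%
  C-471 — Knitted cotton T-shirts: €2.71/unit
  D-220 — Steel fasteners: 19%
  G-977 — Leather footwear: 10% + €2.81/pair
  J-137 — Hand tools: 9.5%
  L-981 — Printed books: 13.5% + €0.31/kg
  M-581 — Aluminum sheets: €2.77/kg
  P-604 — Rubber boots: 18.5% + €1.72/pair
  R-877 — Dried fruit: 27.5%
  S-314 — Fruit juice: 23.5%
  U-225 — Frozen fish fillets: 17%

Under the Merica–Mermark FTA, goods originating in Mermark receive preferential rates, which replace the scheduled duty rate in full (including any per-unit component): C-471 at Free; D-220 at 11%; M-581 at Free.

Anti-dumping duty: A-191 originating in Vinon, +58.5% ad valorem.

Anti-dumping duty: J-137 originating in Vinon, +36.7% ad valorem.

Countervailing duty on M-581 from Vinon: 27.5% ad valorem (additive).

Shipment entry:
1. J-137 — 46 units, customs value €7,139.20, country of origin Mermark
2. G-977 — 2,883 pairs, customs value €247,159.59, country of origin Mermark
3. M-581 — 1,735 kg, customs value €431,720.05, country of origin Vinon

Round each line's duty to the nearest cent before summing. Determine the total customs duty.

Line 1 (J-137, Mermark, 46 units, €7,139.20):
Base rate for J-137 is 9.5%.
Origin Mermark is the FTA partner but J-137 is not on the preference list; base rate stands.
The additional-duty order on J-137 targets Vinon, not Mermark; it does not apply.
Duty = €7,139.20 × 9.5% = €678.22.
Line 2 (G-977, Mermark, 2,883 pairs, €247,159.59):
Base rate for G-977 is 10% + €2.81/pair.
Origin Mermark is the FTA partner but G-977 is not on the preference list; base rate stands.
Duty = €247,159.59 × 10% + 2,883 × €2.81 = €32,817.19.
Line 3 (M-581, Vinon, 1,735 kg, €431,720.05):
Base rate for M-581 is €2.77/kg.
M-581 has an FTA preferential rate, but origin Vinon is not Mermark; base rate stands.
Additional duty on M-581 from Vinon: +27.5% ad valorem. Applied ad valorem rate = 27.5%.
Duty = €431,720.05 × 27.5% + 1,735 × €2.77 = €123,528.96.
Total = €678.22 + €32,817.19 + €123,528.96 = €157,024.37.

€157,024.37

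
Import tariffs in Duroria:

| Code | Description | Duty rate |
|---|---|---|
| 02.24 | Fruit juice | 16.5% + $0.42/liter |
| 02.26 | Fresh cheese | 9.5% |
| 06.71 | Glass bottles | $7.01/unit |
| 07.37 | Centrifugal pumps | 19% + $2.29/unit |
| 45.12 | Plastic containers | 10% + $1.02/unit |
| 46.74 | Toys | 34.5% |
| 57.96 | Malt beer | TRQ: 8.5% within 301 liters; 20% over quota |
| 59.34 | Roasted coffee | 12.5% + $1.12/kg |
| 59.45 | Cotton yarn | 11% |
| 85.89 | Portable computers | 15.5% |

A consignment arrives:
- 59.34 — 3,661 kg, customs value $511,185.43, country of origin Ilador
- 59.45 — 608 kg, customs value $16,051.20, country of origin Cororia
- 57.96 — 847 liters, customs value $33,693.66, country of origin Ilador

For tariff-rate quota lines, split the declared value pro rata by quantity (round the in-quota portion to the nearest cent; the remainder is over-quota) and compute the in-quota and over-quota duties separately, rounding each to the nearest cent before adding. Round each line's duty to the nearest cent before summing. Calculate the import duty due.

Line 1 (59.34, Ilador, 3,661 kg, $511,185.43):
Base rate for 59.34 is 12.5% + $1.12/kg.
Duty = $511,185.43 × 12.5% + 3,661 × $1.12 = $67,998.50.
Line 2 (59.45, Cororia, 608 kg, $16,051.20):
Base rate for 59.45 is 11%.
Duty = $16,051.20 × 11% = $1,765.63.
Line 3 (57.96, Ilador, 847 liters, $33,693.66):
Code 57.96 is under a tariff-rate quota (threshold 301 liters). In-quota: 301 liters at 8.5%; over-quota: 546 liters at 20%.
Pro-rata value split: in-quota = $33,693.66 × 301/847 = $11,973.78; over-quota = $33,693.66 − $11,973.78 = $21,719.88.
In-quota duty = $11,973.78 × 8.5% = $1,017.77. Over-quota duty = $21,719.88 × 20% = $4,343.98.
Line duty = $1,017.77 + $4,343.98 = $5,361.75.
Total = $67,998.50 + $1,765.63 + $5,361.75 = $75,125.88.

$75,125.88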